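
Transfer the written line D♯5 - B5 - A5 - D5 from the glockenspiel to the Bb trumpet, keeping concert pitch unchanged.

E#7 C#8 B7 E7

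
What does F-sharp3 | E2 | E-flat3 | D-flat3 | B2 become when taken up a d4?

A diminished fourth up from F#3 gives Bb3.
E2: a fourth up reaches A, and 4 semitones makes it Ab2.
A diminished fourth up from Eb3 gives Abb3.
A diminished fourth up from Db3 gives Gbb3.
A diminished fourth up from B2 gives Eb3.

Bb3 Ab2 Abb3 Gbb3 Eb3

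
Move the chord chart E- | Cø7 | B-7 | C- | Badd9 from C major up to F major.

A- Fø7 E-7 F- Eadd9

C major up to F major is a perfect fourth; each chord root moves by that interval while the quality stays the same.
E-: root E up a perfect fourth → A, giving A-.
Cø7: root C up a perfect fourth → F, giving Fø7.
B-7: root B up a perfect fourth → E, giving E-7.
C-: root C up a perfect fourth → F, giving F-.
Badd9: root B up a perfect fourth → E, giving Eadd9.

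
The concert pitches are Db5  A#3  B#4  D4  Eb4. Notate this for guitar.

Db6 A#4 B#5 D5 Eb5

Written C4 sounds as C3 on the guitar, so concert pitches are written a perfect octave up.
Db5 becomes Db6
A#3 becomes A#4
B#4 becomes B#5
D4 becomes D5
Eb4 becomes Eb5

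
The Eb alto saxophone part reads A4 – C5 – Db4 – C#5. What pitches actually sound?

Written C4 on the Eb alto saxophone sounds as Eb3, a major sixth lower; apply that shift to every note.
A4 becomes C4
C5 becomes Eb4
Db4 becomes Fb3
C#5 becomes E4

C4 Eb4 Fb3 E4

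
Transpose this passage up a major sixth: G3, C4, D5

G3 to E4
C4 to A4
D5 to B5

E4 A4 B5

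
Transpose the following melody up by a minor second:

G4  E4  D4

Ab4 F4 Eb4

G4 to Ab4
E4 to F4
D4 to Eb4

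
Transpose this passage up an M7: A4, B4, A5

G#5 A#5 G#6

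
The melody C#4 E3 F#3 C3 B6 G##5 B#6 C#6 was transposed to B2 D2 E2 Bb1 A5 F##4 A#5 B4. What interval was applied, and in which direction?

down a major ninth

From C#4 to B2 is 9 letter names — a ninth of some quality.
B2 to C#4 is 14 semitones, which makes it a major ninth; the second version is lower, so the direction is down.
Checking another pair — C#6 → B4 — gives the same interval.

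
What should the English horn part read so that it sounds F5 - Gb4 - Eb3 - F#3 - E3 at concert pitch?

C6 Db5 Bb3 C#4 B3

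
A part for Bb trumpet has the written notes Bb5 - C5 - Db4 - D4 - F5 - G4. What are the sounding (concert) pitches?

Ab5 Bb4 Cb4 C4 Eb5 F4

Written C4 on the Bb trumpet sounds as Bb3, a major second lower; apply that shift to every note.
Bb5 → Ab5
C5 → Bb4
Db4 → Cb4
D4 → C4
F5 → Eb5
G4 → F4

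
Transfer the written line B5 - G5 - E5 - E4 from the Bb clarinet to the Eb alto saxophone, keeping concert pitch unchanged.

First find concert pitch: the Bb clarinet sounds a major second below written, so B5 G5 E5 E4 sounds A5 F5 D5 D4.
Then write for Eb alto saxophone: it sounds a major sixth below written, so the part must be a major sixth above concert.
A5 → F#6
F5 → D6
D5 → B5
D4 → B4

F#6 D6 B5 B4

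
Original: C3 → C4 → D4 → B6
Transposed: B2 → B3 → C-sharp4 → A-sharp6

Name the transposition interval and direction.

down a minor second

From C3 to B2 is 2 letter names — a second of some quality.
B2 to C3 is 1 semitone, which makes it a minor second; the second version is lower, so the direction is down.
Checking another pair — B6 → A#6 — gives the same interval.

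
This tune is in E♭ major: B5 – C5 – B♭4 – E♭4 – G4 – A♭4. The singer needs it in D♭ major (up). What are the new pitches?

A6 Bb5 Ab5 Db5 F5 Gb5

E♭ major to D♭ major up is a minor seventh, so every note moves up by that interval.
B5 gives A6
C5 gives Bb5
Bb4 gives Ab5
Eb4 gives Db5
G4 gives F5
Ab4 gives Gb5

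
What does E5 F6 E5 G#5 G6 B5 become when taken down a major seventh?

F4 Gb5 F4 A4 Ab5 C5

A major seventh down from E5 gives F4.
F6: a seventh down reaches G, and 11 semitones makes it Gb5.
E5: a seventh down reaches F, and 11 semitones makes it F4.
G#5: a seventh down reaches A, and 11 semitones makes it A4.
G6 down a major seventh is Ab5.
B5 down a major seventh is C5.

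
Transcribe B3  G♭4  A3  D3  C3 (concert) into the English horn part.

Written C4 sounds as F3 on the English horn, so concert pitches are written a perfect fifth up.
B3 to F#4
Gb4 to Db5
A3 to E4
D3 to A3
C3 to G3

F#4 Db5 E4 A3 G3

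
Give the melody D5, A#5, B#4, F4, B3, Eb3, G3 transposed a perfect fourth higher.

G5 D#6 E#5 Bb4 E4 Ab3 C4

D5 -> G5
A#5 -> D#6
B#4 -> E#5
F4 -> Bb4
B3 -> E4
Eb3 -> Ab3
G3 -> C4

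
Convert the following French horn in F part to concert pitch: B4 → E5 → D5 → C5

E4 A4 G4 F4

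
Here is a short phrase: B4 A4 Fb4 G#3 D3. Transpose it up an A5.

F##5 E#5 C5 D##4 A#3

B4: a fifth up reaches F, and 8 semitones makes it F##5.
An augmented fifth up from A4 gives E#5.
Fb4: a fifth up reaches C, and 8 semitones makes it C5.
An augmented fifth up from G#3 gives D##4.
D3 up an augmented fifth is A#3.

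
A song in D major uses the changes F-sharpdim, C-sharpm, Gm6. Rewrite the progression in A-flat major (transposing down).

D major down to A-flat major is an augmented fourth; each chord root moves by that interval while the quality stays the same.
F-sharpdim: root F-sharp down an augmented fourth → C, giving Cdim.
C-sharpm: root C-sharp down an augmented fourth → G, giving Gm.
Gm6: root G down an augmented fourth → Db, giving Dbm6.

Cdim Gm Dbm6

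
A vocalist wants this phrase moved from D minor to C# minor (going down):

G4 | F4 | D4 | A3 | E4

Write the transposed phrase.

F#4 E4 C#4 G#3 D#4

D minor to C# minor down is a minor second, so every note moves down by that interval.
G4 gives F#4
F4 gives E4
D4 gives C#4
A3 gives G#3
E4 gives D#4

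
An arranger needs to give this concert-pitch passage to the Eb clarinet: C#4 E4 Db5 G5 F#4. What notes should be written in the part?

A#3 C#4 Bb4 E5 D#4

Written C4 sounds as Eb4 on the Eb clarinet, so concert pitches are written a minor third down.
C#4 becomes A#3
E4 becomes C#4
Db5 becomes Bb4
G5 becomes E5
F#4 becomes D#4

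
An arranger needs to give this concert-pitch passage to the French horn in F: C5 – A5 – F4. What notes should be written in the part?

G5 E6 C5

Written C4 sounds as F3 on the French horn in F, so concert pitches are written a perfect fifth up.
C5 → G5
A5 → E6
F4 → C5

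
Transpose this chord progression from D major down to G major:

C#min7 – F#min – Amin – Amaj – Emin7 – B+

F#min7 Bmin Dmin Dmaj Amin7 E+

D major down to G major is a perfect fifth; each chord root moves by that interval while the quality stays the same.
C#min7: root C# down a perfect fifth → F#, giving F#min7.
F#min: root F# down a perfect fifth → B, giving Bmin.
Amin: root A down a perfect fifth → D, giving Dmin.
Amaj: root A down a perfect fifth → D, giving Dmaj.
Emin7: root E down a perfect fifth → A, giving Amin7.
B+: root B down a perfect fifth → E, giving E+.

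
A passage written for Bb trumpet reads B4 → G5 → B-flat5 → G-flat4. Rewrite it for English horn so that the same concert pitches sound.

E5 C6 Eb6 Cb5

First find concert pitch: the Bb trumpet sounds a major second below written, so B4 G5 B-flat5 G-flat4 sounds A4 F5 Ab5 Fb4.
Then write for English horn: it sounds a perfect fifth below written, so the part must be a perfect fifth above concert.
A4 → E5
F5 → C6
Ab5 → Eb6
Fb4 → Cb5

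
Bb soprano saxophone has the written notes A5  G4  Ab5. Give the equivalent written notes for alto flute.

C6 Bb4 Cb6

First find concert pitch: the Bb soprano saxophone sounds a major second below written, so A5 G4 Ab5 sounds G5 F4 Gb5.
Then write for alto flute: it sounds a perfect fourth below written, so the part must be a perfect fourth above concert.
G5 → C6
F4 → Bb4
Gb5 → Cb6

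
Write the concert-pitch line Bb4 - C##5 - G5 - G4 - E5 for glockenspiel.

Bb2 C##3 G3 G2 E3

The glockenspiel sounds a perfect fifteenth above written, so the written part must be a perfect fifteenth below concert — transpose each note down.
Bb4 -> Bb2
C##5 -> C##3
G5 -> G3
G4 -> G2
E5 -> E3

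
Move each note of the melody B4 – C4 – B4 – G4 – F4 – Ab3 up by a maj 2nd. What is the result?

C#5 D4 C#5 A4 G4 Bb3

B4 up a major second is C#5.
C4 up a major second is D4.
A major second up from B4 gives C#5.
G4: a second up reaches A, and 2 semitones makes it A4.
F4: a second up reaches G, and 2 semitones makes it G4.
Ab3 up a major second is Bb3.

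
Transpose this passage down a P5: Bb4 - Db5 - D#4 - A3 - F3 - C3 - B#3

Eb4 Gb4 G#3 D3 Bb2 F2 E#3

Bb4 down a perfect fifth is Eb4.
A perfect fifth down from Db5 gives Gb4.
A perfect fifth down from D#4 gives G#3.
A3 down a perfect fifth is D3.
F3 down a perfect fifth is Bb2.
A perfect fifth down from C3 gives F2.
B#3 down a perfect fifth is E#3.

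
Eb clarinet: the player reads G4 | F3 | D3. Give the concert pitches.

Bb4 Ab3 F3

The Eb clarinet sounds a minor third above written, so transpose each written note up a minor third.
G4 → Bb4
F3 → Ab3
D3 → F3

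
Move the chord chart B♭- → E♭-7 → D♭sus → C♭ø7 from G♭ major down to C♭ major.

Eb- Ab-7 Gbsus Fbø7

G♭ major down to C♭ major is a perfect fifth; each chord root moves by that interval while the quality stays the same.
B♭-: root B♭ down a perfect fifth → Eb, giving Eb-.
E♭-7: root E♭ down a perfect fifth → Ab, giving Ab-7.
D♭sus: root D♭ down a perfect fifth → Gb, giving Gbsus.
C♭ø7: root C♭ down a perfect fifth → Fb, giving Fbø7.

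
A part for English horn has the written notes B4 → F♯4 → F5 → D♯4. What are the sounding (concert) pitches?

E4 B3 Bb4 G#3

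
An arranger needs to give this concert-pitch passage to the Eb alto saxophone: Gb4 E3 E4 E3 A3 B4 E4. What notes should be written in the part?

Eb5 C#4 C#5 C#4 F#4 G#5 C#5

The Eb alto saxophone sounds a major sixth below written, so the written part must be a major sixth above concert — transpose each note up.
Gb4 -> Eb5
E3 -> C#4
E4 -> C#5
E3 -> C#4
A3 -> F#4
B4 -> G#5
E4 -> C#5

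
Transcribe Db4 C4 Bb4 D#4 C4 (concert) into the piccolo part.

Db3 C3 Bb3 D#3 C3

Written C4 sounds as C5 on the piccolo, so concert pitches are written a perfect octave down.
Db4 -> Db3
C4 -> C3
Bb4 -> Bb3
D#4 -> D#3
C4 -> C3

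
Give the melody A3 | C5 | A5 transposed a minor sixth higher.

F4 Ab5 F6

A3 -> F4
C5 -> Ab5
A5 -> F6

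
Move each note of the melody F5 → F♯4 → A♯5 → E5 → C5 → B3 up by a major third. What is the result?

A5 A#4 C##6 G#5 E5 D#4

F5 -> A5
F#4 -> A#4
A#5 -> C##6
E5 -> G#5
C5 -> E5
B3 -> D#4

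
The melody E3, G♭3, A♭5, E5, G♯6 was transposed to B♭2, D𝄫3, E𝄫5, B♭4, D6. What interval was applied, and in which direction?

down an augmented fourth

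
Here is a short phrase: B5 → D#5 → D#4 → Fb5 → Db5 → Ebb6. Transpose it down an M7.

C5 E4 E3 Gbb4 Ebb4 Fbb5

B5 becomes C5
D#5 becomes E4
D#4 becomes E3
Fb5 becomes Gbb4
Db5 becomes Ebb4
Ebb6 becomes Fbb5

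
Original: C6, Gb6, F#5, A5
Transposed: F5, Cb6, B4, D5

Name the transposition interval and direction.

down a perfect fifth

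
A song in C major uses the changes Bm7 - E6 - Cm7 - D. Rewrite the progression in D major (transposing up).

C#m7 F#6 Dm7 E

C major up to D major is a major second; each chord root moves by that interval while the quality stays the same.
Bm7: root B up a major second → C#, giving C#m7.
E6: root E up a major second → F#, giving F#6.
Cm7: root C up a major second → D, giving Dm7.
D: root D up a major second → E, giving E.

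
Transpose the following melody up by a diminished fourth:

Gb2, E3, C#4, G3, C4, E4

Gb2 → Cbb3
E3 → Ab3
C#4 → F4
G3 → Cb4
C4 → Fb4
E4 → Ab4

Cbb3 Ab3 F4 Cb4 Fb4 Ab4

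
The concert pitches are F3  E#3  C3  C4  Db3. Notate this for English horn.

C4 B#3 G3 G4 Ab3

The English horn sounds a perfect fifth below written, so the written part must be a perfect fifth above concert — transpose each note up.
F3 → C4
E#3 → B#3
C3 → G3
C4 → G4
Db3 → Ab3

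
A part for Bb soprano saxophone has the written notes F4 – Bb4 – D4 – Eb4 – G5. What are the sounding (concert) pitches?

Eb4 Ab4 C4 Db4 F5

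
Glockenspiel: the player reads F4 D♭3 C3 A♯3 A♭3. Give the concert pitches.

F6 Db5 C5 A#5 Ab5

Written C4 on the glockenspiel sounds as C6, a perfect fifteenth higher; apply that shift to every note.
F4 -> F6
Db3 -> Db5
C3 -> C5
A#3 -> A#5
Ab3 -> Ab5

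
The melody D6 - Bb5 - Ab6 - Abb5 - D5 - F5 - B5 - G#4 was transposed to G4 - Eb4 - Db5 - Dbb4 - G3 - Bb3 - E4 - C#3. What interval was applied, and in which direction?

down a perfect twelfth

Take the first pair: D6 → G4. D to G spans 12 letter names, so the interval is some kind of twelfth.
G4 to D6 is 19 semitones, which makes it a perfect twelfth; the second version is lower, so the direction is down.
Checking another pair — G#4 → C#3 — gives the same interval.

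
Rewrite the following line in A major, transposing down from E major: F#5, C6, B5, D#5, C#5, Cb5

E major to A major down is a perfect fifth, so every note moves down by that interval.
F#5 -> B4
C6 -> F5
B5 -> E5
D#5 -> G#4
C#5 -> F#4
Cb5 -> Fb4

B4 F5 E5 G#4 F#4 Fb4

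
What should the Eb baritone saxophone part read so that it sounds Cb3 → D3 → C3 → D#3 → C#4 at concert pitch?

The Eb baritone saxophone sounds a major thirteenth below written, so the written part must be a major thirteenth above concert — transpose each note up.
Cb3 becomes Ab4
D3 becomes B4
C3 becomes A4
D#3 becomes B#4
C#4 becomes A#5

Ab4 B4 A4 B#4 A#5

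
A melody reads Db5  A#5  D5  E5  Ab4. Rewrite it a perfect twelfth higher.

Ab6 E#7 A6 B6 Eb6

Db5 to Ab6
A#5 to E#7
D5 to A6
E5 to B6
Ab4 to Eb6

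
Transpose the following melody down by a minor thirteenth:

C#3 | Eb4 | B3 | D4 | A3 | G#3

E#1 G2 D#2 F#2 C#2 B#1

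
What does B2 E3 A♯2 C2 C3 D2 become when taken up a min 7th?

B2: a seventh up reaches A, and 10 semitones makes it A3.
E3 up a minor seventh is D4.
A minor seventh up from A#2 gives G#3.
C2: a seventh up reaches B, and 10 semitones makes it Bb2.
C3: a seventh up reaches B, and 10 semitones makes it Bb3.
D2: a seventh up reaches C, and 10 semitones makes it C3.

A3 D4 G#3 Bb2 Bb3 C3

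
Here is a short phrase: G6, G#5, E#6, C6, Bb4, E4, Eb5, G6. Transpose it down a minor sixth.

G6: a sixth down reaches B, and 8 semitones makes it B5.
A minor sixth down from G#5 gives B#4.
E#6 down a minor sixth is G##5.
A minor sixth down from C6 gives E5.
Bb4 down a minor sixth is D4.
E4 down a minor sixth is G#3.
Eb5 down a minor sixth is G4.
G6: a sixth down reaches B, and 8 semitones makes it B5.

B5 B#4 G##5 E5 D4 G#3 G4 B5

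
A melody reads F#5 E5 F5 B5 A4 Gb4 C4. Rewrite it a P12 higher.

C#7 B6 C7 F#7 E6 Db6 G5

F#5 gives C#7
E5 gives B6
F5 gives C7
B5 gives F#7
A4 gives E6
Gb4 gives Db6
C4 gives G5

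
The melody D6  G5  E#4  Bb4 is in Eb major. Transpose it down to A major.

G#5 C#5 A##3 E4

From Eb down to A is a diminished fifth; apply that to each pitch.
D6 -> G#5
G5 -> C#5
E#4 -> A##3
Bb4 -> E4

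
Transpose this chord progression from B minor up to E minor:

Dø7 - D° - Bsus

B minor up to E minor is a perfect fourth; each chord root moves by that interval while the quality stays the same.
Dø7: root D up a perfect fourth → G, giving Gø7.
D°: root D up a perfect fourth → G, giving G°.
Bsus: root B up a perfect fourth → E, giving Esus.

Gø7 G° Esus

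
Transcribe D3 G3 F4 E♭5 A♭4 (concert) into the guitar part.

The guitar sounds a perfect octave below written, so the written part must be a perfect octave above concert — transpose each note up.
D3 becomes D4
G3 becomes G4
F4 becomes F5
Eb5 becomes Eb6
Ab4 becomes Ab5

D4 G4 F5 Eb6 Ab5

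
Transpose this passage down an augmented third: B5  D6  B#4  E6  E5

Gb5 Bbb5 G4 Cb6 Cb5

B5 to Gb5
D6 to Bbb5
B#4 to G4
E6 to Cb6
E5 to Cb5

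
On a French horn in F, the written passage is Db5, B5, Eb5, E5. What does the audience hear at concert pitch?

Gb4 E5 Ab4 A4

Written C4 on the French horn in F sounds as F3, a perfect fifth lower; apply that shift to every note.
Db5 gives Gb4
B5 gives E5
Eb5 gives Ab4
E5 gives A4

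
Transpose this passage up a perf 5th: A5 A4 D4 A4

E6 E5 A4 E5

A5: a fifth up reaches E, and 7 semitones makes it E6.
A4 up a perfect fifth is E5.
D4 up a perfect fifth is A4.
A perfect fifth up from A4 gives E5.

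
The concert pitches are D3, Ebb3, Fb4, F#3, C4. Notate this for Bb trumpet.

E3 Fb3 Gb4 G#3 D4

Written C4 sounds as Bb3 on the Bb trumpet, so concert pitches are written a major second up.
D3 → E3
Ebb3 → Fb3
Fb4 → Gb4
F#3 → G#3
C4 → D4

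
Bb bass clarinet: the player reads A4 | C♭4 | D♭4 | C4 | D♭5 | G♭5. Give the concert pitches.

The Bb bass clarinet sounds a major ninth below written, so transpose each written note down a major ninth.
A4 becomes G3
Cb4 becomes Bbb2
Db4 becomes Cb3
C4 becomes Bb2
Db5 becomes Cb4
Gb5 becomes Fb4

G3 Bbb2 Cb3 Bb2 Cb4 Fb4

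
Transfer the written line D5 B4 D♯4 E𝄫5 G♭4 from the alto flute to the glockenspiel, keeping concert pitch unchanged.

First find concert pitch: the alto flute sounds a perfect fourth below written, so D5 B4 D♯4 E𝄫5 G♭4 sounds A4 F#4 A#3 Bbb4 Db4.
Then write for glockenspiel: it sounds a perfect fifteenth above written, so the part must be a perfect fifteenth below concert.
A4 → A2
F#4 → F#2
A#3 → A#1
Bbb4 → Bbb2
Db4 → Db2

A2 F#2 A#1 Bbb2 Db2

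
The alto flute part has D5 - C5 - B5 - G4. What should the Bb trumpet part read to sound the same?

First find concert pitch: the alto flute sounds a perfect fourth below written, so D5 C5 B5 G4 sounds A4 G4 F#5 D4.
Then write for Bb trumpet: it sounds a major second below written, so the part must be a major second above concert.
A4 → B4
G4 → A4
F#5 → G#5
D4 → E4

B4 A4 G#5 E4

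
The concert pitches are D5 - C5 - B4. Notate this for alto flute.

G5 F5 E5

Written C4 sounds as G3 on the alto flute, so concert pitches are written a perfect fourth up.
D5 -> G5
C5 -> F5
B4 -> E5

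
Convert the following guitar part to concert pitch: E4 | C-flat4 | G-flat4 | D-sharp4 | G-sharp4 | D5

E3 Cb3 Gb3 D#3 G#3 D4

Written C4 on the guitar sounds as C3, a perfect octave lower; apply that shift to every note.
E4 becomes E3
Cb4 becomes Cb3
Gb4 becomes Gb3
D#4 becomes D#3
G#4 becomes G#3
D5 becomes D4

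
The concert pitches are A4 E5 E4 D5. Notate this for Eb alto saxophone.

Written C4 sounds as Eb3 on the Eb alto saxophone, so concert pitches are written a major sixth up.
A4 to F#5
E5 to C#6
E4 to C#5
D5 to B5

F#5 C#6 C#5 B5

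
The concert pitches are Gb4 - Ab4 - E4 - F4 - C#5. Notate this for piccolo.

Gb3 Ab3 E3 F3 C#4

Written C4 sounds as C5 on the piccolo, so concert pitches are written a perfect octave down.
Gb4 gives Gb3
Ab4 gives Ab3
E4 gives E3
F4 gives F3
C#5 gives C#4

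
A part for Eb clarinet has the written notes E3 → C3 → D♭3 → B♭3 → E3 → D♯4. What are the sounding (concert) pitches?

G3 Eb3 Fb3 Db4 G3 F#4

The Eb clarinet sounds a minor third above written, so transpose each written note up a minor third.
E3 becomes G3
C3 becomes Eb3
Db3 becomes Fb3
Bb3 becomes Db4
E3 becomes G3
D#4 becomes F#4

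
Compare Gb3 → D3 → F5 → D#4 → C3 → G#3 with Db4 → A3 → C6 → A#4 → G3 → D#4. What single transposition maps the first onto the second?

up a perfect fifth

Take the first pair: Gb3 → Db4. G to D spans 5 letter names, so the interval is some kind of fifth.
Gb3 to Db4 is 7 semitones, which makes it a perfect fifth; the second version is higher, so the direction is up.
Checking another pair — G#3 → D#4 — gives the same interval.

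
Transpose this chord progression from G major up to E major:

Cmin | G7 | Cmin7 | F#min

Amin E7 Amin7 D#min

G major up to E major is a major sixth; each chord root moves by that interval while the quality stays the same.
Cmin: root C up a major sixth → A, giving Amin.
G7: root G up a major sixth → E, giving E7.
Cmin7: root C up a major sixth → A, giving Amin7.
F#min: root F# up a major sixth → D#, giving D#min.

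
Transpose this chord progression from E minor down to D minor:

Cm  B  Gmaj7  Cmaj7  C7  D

E minor down to D minor is a major second; each chord root moves by that interval while the quality stays the same.
Cm: root C down a major second → Bb, giving Bbm.
B: root B down a major second → A, giving A.
Gmaj7: root G down a major second → F, giving Fmaj7.
Cmaj7: root C down a major second → Bb, giving Bbmaj7.
C7: root C down a major second → Bb, giving Bb7.
D: root D down a major second → C, giving C.

Bbm A Fmaj7 Bbmaj7 Bb7 C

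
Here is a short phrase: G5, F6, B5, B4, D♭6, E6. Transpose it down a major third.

G5 -> Eb5
F6 -> Db6
B5 -> G5
B4 -> G4
Db6 -> Bbb5
E6 -> C6

Eb5 Db6 G5 G4 Bbb5 C6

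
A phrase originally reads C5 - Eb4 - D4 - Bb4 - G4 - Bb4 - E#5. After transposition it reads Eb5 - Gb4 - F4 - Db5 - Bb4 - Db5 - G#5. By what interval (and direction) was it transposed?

up a minor third

Take the first pair: C5 → Eb5. C to E spans 3 letter names, so the interval is some kind of third.
C5 to Eb5 is 3 semitones, which makes it a minor third; the second version is higher, so the direction is up.
Checking another pair — E#5 → G#5 — gives the same interval.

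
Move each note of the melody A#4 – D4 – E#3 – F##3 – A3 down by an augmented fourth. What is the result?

E4 Ab3 B2 C#3 Eb3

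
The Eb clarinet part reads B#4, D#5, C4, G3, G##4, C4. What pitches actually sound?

Written C4 on the Eb clarinet sounds as Eb4, a minor third higher; apply that shift to every note.
B#4 → D#5
D#5 → F#5
C4 → Eb4
G3 → Bb3
G##4 → B#4
C4 → Eb4

D#5 F#5 Eb4 Bb3 B#4 Eb4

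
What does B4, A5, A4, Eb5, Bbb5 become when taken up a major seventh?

B4 gives A#5
A5 gives G#6
A4 gives G#5
Eb5 gives D6
Bbb5 gives Ab6

A#5 G#6 G#5 D6 Ab6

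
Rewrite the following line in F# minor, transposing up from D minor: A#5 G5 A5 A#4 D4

C##6 B5 C#6 C##5 F#4

From D up to F# is a major third; apply that to each pitch.
A#5 to C##6
G5 to B5
A5 to C#6
A#4 to C##5
D4 to F#4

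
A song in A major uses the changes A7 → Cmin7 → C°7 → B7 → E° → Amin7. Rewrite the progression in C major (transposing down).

A major down to C major is a major sixth; each chord root moves by that interval while the quality stays the same.
A7: root A down a major sixth → C, giving C7.
Cmin7: root C down a major sixth → Eb, giving Ebmin7.
C°7: root C down a major sixth → Eb, giving Eb°7.
B7: root B down a major sixth → D, giving D7.
E°: root E down a major sixth → G, giving G°.
Amin7: root A down a major sixth → C, giving Cmin7.

C7 Ebmin7 Eb°7 D7 G° Cmin7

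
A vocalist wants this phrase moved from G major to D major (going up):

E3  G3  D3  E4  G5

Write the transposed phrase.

B3 D4 A3 B4 D6

From G up to D is a perfect fifth; apply that to each pitch.
E3 becomes B3
G3 becomes D4
D3 becomes A3
E4 becomes B4
G5 becomes D6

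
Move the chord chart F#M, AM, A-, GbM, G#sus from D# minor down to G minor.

BbM DbM Db- CbbM Csus

D# minor down to G minor is an augmented fifth; each chord root moves by that interval while the quality stays the same.
F#M: root F# down an augmented fifth → Bb, giving BbM.
AM: root A down an augmented fifth → Db, giving DbM.
A-: root A down an augmented fifth → Db, giving Db-.
GbM: root Gb down an augmented fifth → Cbb, giving CbbM.
G#sus: root G# down an augmented fifth → C, giving Csus.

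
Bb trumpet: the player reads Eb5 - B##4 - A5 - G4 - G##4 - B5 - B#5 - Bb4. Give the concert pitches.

Written C4 on the Bb trumpet sounds as Bb3, a major second lower; apply that shift to every note.
Eb5 → Db5
B##4 → A##4
A5 → G5
G4 → F4
G##4 → F##4
B5 → A5
B#5 → A#5
Bb4 → Ab4

Db5 A##4 G5 F4 F##4 A5 A#5 Ab4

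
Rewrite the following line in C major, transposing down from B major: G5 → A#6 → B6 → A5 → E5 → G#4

Ab4 B5 C6 Bb4 F4 A3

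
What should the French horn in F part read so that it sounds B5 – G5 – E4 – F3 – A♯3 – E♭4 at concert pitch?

F#6 D6 B4 C4 E#4 Bb4

Written C4 sounds as F3 on the French horn in F, so concert pitches are written a perfect fifth up.
B5 gives F#6
G5 gives D6
E4 gives B4
F3 gives C4
A#3 gives E#4
Eb4 gives Bb4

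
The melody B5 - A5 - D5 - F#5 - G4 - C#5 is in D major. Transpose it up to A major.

F#6 E6 A5 C#6 D5 G#5

D major to A major up is a perfect fifth, so every note moves up by that interval.
B5 becomes F#6
A5 becomes E6
D5 becomes A5
F#5 becomes C#6
G4 becomes D5
C#5 becomes G#5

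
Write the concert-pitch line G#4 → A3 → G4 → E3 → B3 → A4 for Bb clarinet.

A#4 B3 A4 F#3 C#4 B4

The Bb clarinet sounds a major second below written, so the written part must be a major second above concert — transpose each note up.
G#4 -> A#4
A3 -> B3
G4 -> A4
E3 -> F#3
B3 -> C#4
A4 -> B4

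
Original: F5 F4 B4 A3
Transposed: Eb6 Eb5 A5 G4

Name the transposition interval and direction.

up a minor seventh

Take the first pair: F5 → Eb6. F to E spans 7 letter names, so the interval is some kind of seventh.
F5 to Eb6 is 10 semitones, which makes it a minor seventh; the second version is higher, so the direction is up.
Checking another pair — A3 → G4 — gives the same interval.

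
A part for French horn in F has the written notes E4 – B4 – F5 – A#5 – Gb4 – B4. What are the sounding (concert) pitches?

A3 E4 Bb4 D#5 Cb4 E4

Written C4 on the French horn in F sounds as F3, a perfect fifth lower; apply that shift to every note.
E4 -> A3
B4 -> E4
F5 -> Bb4
A#5 -> D#5
Gb4 -> Cb4
B4 -> E4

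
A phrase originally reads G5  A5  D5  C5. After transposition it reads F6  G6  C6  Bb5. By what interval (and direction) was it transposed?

up a minor seventh

From G5 to F6 is 7 letter names — a seventh of some quality.
G5 to F6 is 10 semitones, which makes it a minor seventh; the second version is higher, so the direction is up.
Checking another pair — C5 → Bb5 — gives the same interval.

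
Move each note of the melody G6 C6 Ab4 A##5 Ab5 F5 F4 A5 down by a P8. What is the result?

G6: an octave down reaches G, and 12 semitones makes it G5.
A perfect octave down from C6 gives C5.
A perfect octave down from Ab4 gives Ab3.
A##5 down a perfect octave is A##4.
A perfect octave down from Ab5 gives Ab4.
F5: an octave down reaches F, and 12 semitones makes it F4.
F4: an octave down reaches F, and 12 semitones makes it F3.
A perfect octave down from A5 gives A4.

G5 C5 Ab3 A##4 Ab4 F4 F3 A4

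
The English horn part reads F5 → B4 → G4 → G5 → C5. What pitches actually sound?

Written C4 on the English horn sounds as F3, a perfect fifth lower; apply that shift to every note.
F5 -> Bb4
B4 -> E4
G4 -> C4
G5 -> C5
C5 -> F4

Bb4 E4 C4 C5 F4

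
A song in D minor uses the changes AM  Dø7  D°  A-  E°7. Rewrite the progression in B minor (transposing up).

D minor up to B minor is a major sixth; each chord root moves by that interval while the quality stays the same.
AM: root A up a major sixth → F#, giving F#M.
Dø7: root D up a major sixth → B, giving Bø7.
D°: root D up a major sixth → B, giving B°.
A-: root A up a major sixth → F#, giving F#-.
E°7: root E up a major sixth → C#, giving C#°7.

F#M Bø7 B° F#- C#°7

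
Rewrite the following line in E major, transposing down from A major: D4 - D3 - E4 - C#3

A3 A2 B3 G#2

A major to E major down is a perfect fourth, so every note moves down by that interval.
D4 -> A3
D3 -> A2
E4 -> B3
C#3 -> G#2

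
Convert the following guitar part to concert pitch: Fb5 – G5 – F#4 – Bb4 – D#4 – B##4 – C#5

Written C4 on the guitar sounds as C3, a perfect octave lower; apply that shift to every note.
Fb5 → Fb4
G5 → G4
F#4 → F#3
Bb4 → Bb3
D#4 → D#3
B##4 → B##3
C#5 → C#4

Fb4 G4 F#3 Bb3 D#3 B##3 C#4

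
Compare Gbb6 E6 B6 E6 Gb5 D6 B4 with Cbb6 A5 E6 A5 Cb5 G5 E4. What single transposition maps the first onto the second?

From Gbb6 to Cbb6 is 5 letter names — a fifth of some quality.
Cbb6 to Gbb6 is 7 semitones, which makes it a perfect fifth; the second version is lower, so the direction is down.
Checking another pair — B4 → E4 — gives the same interval.

down a perfect fifth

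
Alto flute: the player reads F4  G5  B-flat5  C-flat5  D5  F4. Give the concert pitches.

Written C4 on the alto flute sounds as G3, a perfect fourth lower; apply that shift to every note.
F4 to C4
G5 to D5
Bb5 to F5
Cb5 to Gb4
D5 to A4
F4 to C4

C4 D5 F5 Gb4 A4 C4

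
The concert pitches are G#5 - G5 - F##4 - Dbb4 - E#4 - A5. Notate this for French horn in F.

D#6 D6 C##5 Abb4 B#4 E6

The French horn in F sounds a perfect fifth below written, so the written part must be a perfect fifth above concert — transpose each note up.
G#5 becomes D#6
G5 becomes D6
F##4 becomes C##5
Dbb4 becomes Abb4
E#4 becomes B#4
A5 becomes E6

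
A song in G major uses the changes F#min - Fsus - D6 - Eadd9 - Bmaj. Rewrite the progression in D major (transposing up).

C#min Csus A6 Badd9 F#maj

G major up to D major is a perfect fifth; each chord root moves by that interval while the quality stays the same.
F#min: root F# up a perfect fifth → C#, giving C#min.
Fsus: root F up a perfect fifth → C, giving Csus.
D6: root D up a perfect fifth → A, giving A6.
Eadd9: root E up a perfect fifth → B, giving Badd9.
Bmaj: root B up a perfect fifth → F#, giving F#maj.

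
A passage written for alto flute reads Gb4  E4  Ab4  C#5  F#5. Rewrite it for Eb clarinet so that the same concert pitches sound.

First find concert pitch: the alto flute sounds a perfect fourth below written, so Gb4 E4 Ab4 C#5 F#5 sounds Db4 B3 Eb4 G#4 C#5.
Then write for Eb clarinet: it sounds a minor third above written, so the part must be a minor third below concert.
Db4 → Bb3
B3 → G#3
Eb4 → C4
G#4 → E#4
C#5 → A#4

Bb3 G#3 C4 E#4 A#4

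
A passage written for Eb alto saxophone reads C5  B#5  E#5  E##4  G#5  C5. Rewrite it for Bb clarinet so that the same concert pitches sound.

F4 E#5 A#4 A##3 C#5 F4

First find concert pitch: the Eb alto saxophone sounds a major sixth below written, so C5 B#5 E#5 E##4 G#5 C5 sounds Eb4 D#5 G#4 G##3 B4 Eb4.
Then write for Bb clarinet: it sounds a major second below written, so the part must be a major second above concert.
Eb4 → F4
D#5 → E#5
G#4 → A#4
G##3 → A##3
B4 → C#5
Eb4 → F4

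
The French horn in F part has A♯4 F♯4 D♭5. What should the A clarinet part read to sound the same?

First find concert pitch: the French horn in F sounds a perfect fifth below written, so A♯4 F♯4 D♭5 sounds D#4 B3 Gb4.
Then write for A clarinet: it sounds a minor third below written, so the part must be a minor third above concert.
D#4 → F#4
B3 → D4
Gb4 → Bbb4

F#4 D4 Bbb4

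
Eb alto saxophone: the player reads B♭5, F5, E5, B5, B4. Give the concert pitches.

Db5 Ab4 G4 D5 D4

The Eb alto saxophone sounds a major sixth below written, so transpose each written note down a major sixth.
Bb5 to Db5
F5 to Ab4
E5 to G4
B5 to D5
B4 to D4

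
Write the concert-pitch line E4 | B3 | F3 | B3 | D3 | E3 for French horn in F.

B4 F#4 C4 F#4 A3 B3

The French horn in F sounds a perfect fifth below written, so the written part must be a perfect fifth above concert — transpose each note up.
E4 gives B4
B3 gives F#4
F3 gives C4
B3 gives F#4
D3 gives A3
E3 gives B3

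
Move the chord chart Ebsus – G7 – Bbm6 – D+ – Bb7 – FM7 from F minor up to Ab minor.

Gbsus Bb7 Dbm6 F+ Db7 AbM7

F minor up to Ab minor is a minor third; each chord root moves by that interval while the quality stays the same.
Ebsus: root Eb up a minor third → Gb, giving Gbsus.
G7: root G up a minor third → Bb, giving Bb7.
Bbm6: root Bb up a minor third → Db, giving Dbm6.
D+: root D up a minor third → F, giving F+.
Bb7: root Bb up a minor third → Db, giving Db7.
FM7: root F up a minor third → Ab, giving AbM7.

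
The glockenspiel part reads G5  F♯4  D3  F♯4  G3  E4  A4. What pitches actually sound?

G7 F#6 D5 F#6 G5 E6 A6

The glockenspiel sounds a perfect fifteenth above written, so transpose each written note up a perfect fifteenth.
G5 to G7
F#4 to F#6
D3 to D5
F#4 to F#6
G3 to G5
E4 to E6
A4 to A6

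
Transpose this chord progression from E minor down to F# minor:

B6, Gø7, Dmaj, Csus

C#6 Aø7 Emaj Dsus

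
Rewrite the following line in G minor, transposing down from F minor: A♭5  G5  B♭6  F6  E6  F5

F minor to G minor down is a minor seventh, so every note moves down by that interval.
Ab5 → Bb4
G5 → A4
Bb6 → C6
F6 → G5
E6 → F#5
F5 → G4

Bb4 A4 C6 G5 F#5 G4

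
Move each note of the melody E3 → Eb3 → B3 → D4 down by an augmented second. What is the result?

Db3 Dbb3 Ab3 Cb4

E3 becomes Db3
Eb3 becomes Dbb3
B3 becomes Ab3
D4 becomes Cb4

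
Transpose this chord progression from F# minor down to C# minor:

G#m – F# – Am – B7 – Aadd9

F# minor down to C# minor is a perfect fourth; each chord root moves by that interval while the quality stays the same.
G#m: root G# down a perfect fourth → D#, giving D#m.
F#: root F# down a perfect fourth → C#, giving C#.
Am: root A down a perfect fourth → E, giving Em.
B7: root B down a perfect fourth → F#, giving F#7.
Aadd9: root A down a perfect fourth → E, giving Eadd9.

D#m C# Em F#7 Eadd9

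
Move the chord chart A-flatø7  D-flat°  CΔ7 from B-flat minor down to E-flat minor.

B-flat minor down to E-flat minor is a perfect fifth; each chord root moves by that interval while the quality stays the same.
A-flatø7: root A-flat down a perfect fifth → Db, giving Dbø7.
D-flat°: root D-flat down a perfect fifth → Gb, giving Gb°.
CΔ7: root C down a perfect fifth → F, giving FΔ7.

Dbø7 Gb° FΔ7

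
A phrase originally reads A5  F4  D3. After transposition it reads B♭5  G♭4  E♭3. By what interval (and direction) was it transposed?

Take the first pair: A5 → Bb5. A to B spans 2 letter names, so the interval is some kind of second.
A5 to Bb5 is 1 semitone, which makes it a minor second; the second version is higher, so the direction is up.
Checking another pair — D3 → Eb3 — gives the same interval.

up a minor second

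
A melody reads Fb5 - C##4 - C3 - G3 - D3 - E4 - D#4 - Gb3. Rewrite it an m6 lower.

Ab4 E##3 E2 B2 F#2 G#3 F##3 Bb2

A minor sixth down from Fb5 gives Ab4.
A minor sixth down from C##4 gives E##3.
C3: a sixth down reaches E, and 8 semitones makes it E2.
G3: a sixth down reaches B, and 8 semitones makes it B2.
D3: a sixth down reaches F, and 8 semitones makes it F#2.
E4 down a minor sixth is G#3.
D#4: a sixth down reaches F, and 8 semitones makes it F##3.
Gb3 down a minor sixth is Bb2.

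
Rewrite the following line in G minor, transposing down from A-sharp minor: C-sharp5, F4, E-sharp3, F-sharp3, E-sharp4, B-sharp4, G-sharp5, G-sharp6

Bb4 Ebb4 D3 Eb3 D4 A4 F5 F6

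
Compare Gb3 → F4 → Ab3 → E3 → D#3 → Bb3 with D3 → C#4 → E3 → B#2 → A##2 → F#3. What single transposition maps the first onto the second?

From Gb3 to D3 is 4 letter names — a fourth of some quality.
D3 to Gb3 is 4 semitones, which makes it a diminished fourth; the second version is lower, so the direction is down.
Checking another pair — Bb3 → F#3 — gives the same interval.

down a diminished fourth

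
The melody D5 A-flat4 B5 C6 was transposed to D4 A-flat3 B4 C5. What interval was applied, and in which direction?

From D5 to D4 is 8 letter names — an octave of some quality.
D4 to D5 is 12 semitones, which makes it a perfect octave; the second version is lower, so the direction is down.
Checking another pair — C6 → C5 — gives the same interval.

down a perfect octave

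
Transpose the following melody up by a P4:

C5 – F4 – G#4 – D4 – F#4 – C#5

C5 → F5
F4 → Bb4
G#4 → C#5
D4 → G4
F#4 → B4
C#5 → F#5

F5 Bb4 C#5 G4 B4 F#5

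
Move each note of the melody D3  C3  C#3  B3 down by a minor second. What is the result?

A minor second down from D3 gives C#3.
C3 down a minor second is B2.
C#3: a second down reaches B, and 1 semitone makes it B#2.
A minor second down from B3 gives A#3.

C#3 B2 B#2 A#3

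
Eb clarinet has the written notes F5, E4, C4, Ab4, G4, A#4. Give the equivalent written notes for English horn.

Eb6 D5 Bb4 Gb5 F5 G#5

First find concert pitch: the Eb clarinet sounds a minor third above written, so F5 E4 C4 Ab4 G4 A#4 sounds Ab5 G4 Eb4 Cb5 Bb4 C#5.
Then write for English horn: it sounds a perfect fifth below written, so the part must be a perfect fifth above concert.
Ab5 → Eb6
G4 → D5
Eb4 → Bb4
Cb5 → Gb5
Bb4 → F5
C#5 → G#5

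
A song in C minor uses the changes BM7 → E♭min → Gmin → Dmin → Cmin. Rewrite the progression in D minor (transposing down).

C minor down to D minor is a minor seventh; each chord root moves by that interval while the quality stays the same.
BM7: root B down a minor seventh → C#, giving C#M7.
E♭min: root E♭ down a minor seventh → F, giving Fmin.
Gmin: root G down a minor seventh → A, giving Amin.
Dmin: root D down a minor seventh → E, giving Emin.
Cmin: root C down a minor seventh → D, giving Dmin.

C#M7 Fmin Amin Emin Dmin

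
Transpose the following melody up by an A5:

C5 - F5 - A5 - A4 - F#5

G#5 C#6 E#6 E#5 C##6

An augmented fifth up from C5 gives G#5.
F5 up an augmented fifth is C#6.
An augmented fifth up from A5 gives E#6.
An augmented fifth up from A4 gives E#5.
F#5: a fifth up reaches C, and 8 semitones makes it C##6.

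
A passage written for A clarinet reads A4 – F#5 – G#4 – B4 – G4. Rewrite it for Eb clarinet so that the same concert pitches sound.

D#4 B#4 C##4 E#4 C#4

First find concert pitch: the A clarinet sounds a minor third below written, so A4 F#5 G#4 B4 G4 sounds F#4 D#5 E#4 G#4 E4.
Then write for Eb clarinet: it sounds a minor third above written, so the part must be a minor third below concert.
F#4 → D#4
D#5 → B#4
E#4 → C##4
G#4 → E#4
E4 → C#4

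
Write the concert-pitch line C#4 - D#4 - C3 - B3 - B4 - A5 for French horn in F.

The French horn in F sounds a perfect fifth below written, so the written part must be a perfect fifth above concert — transpose each note up.
C#4 becomes G#4
D#4 becomes A#4
C3 becomes G3
B3 becomes F#4
B4 becomes F#5
A5 becomes E6

G#4 A#4 G3 F#4 F#5 E6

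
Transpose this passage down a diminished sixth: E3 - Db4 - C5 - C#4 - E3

G##2 F#3 E#4 E##3 G##2

E3: a sixth down reaches G, and 7 semitones makes it G##2.
Db4: a sixth down reaches F, and 7 semitones makes it F#3.
A diminished sixth down from C5 gives E#4.
C#4: a sixth down reaches E, and 7 semitones makes it E##3.
A diminished sixth down from E3 gives G##2.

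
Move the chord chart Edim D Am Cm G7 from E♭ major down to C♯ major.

C##dim B# F##m A#m E#7

E♭ major down to C♯ major is a diminished third; each chord root moves by that interval while the quality stays the same.
Edim: root E down a diminished third → C##, giving C##dim.
D: root D down a diminished third → B#, giving B#.
Am: root A down a diminished third → F##, giving F##m.
Cm: root C down a diminished third → A#, giving A#m.
G7: root G down a diminished third → E#, giving E#7.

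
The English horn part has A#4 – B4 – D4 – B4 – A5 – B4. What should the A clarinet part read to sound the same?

F#4 G4 Bb3 G4 F5 G4

First find concert pitch: the English horn sounds a perfect fifth below written, so A#4 B4 D4 B4 A5 B4 sounds D#4 E4 G3 E4 D5 E4.
Then write for A clarinet: it sounds a minor third below written, so the part must be a minor third above concert.
D#4 → F#4
E4 → G4
G3 → Bb3
E4 → G4
D5 → F5
E4 → G4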